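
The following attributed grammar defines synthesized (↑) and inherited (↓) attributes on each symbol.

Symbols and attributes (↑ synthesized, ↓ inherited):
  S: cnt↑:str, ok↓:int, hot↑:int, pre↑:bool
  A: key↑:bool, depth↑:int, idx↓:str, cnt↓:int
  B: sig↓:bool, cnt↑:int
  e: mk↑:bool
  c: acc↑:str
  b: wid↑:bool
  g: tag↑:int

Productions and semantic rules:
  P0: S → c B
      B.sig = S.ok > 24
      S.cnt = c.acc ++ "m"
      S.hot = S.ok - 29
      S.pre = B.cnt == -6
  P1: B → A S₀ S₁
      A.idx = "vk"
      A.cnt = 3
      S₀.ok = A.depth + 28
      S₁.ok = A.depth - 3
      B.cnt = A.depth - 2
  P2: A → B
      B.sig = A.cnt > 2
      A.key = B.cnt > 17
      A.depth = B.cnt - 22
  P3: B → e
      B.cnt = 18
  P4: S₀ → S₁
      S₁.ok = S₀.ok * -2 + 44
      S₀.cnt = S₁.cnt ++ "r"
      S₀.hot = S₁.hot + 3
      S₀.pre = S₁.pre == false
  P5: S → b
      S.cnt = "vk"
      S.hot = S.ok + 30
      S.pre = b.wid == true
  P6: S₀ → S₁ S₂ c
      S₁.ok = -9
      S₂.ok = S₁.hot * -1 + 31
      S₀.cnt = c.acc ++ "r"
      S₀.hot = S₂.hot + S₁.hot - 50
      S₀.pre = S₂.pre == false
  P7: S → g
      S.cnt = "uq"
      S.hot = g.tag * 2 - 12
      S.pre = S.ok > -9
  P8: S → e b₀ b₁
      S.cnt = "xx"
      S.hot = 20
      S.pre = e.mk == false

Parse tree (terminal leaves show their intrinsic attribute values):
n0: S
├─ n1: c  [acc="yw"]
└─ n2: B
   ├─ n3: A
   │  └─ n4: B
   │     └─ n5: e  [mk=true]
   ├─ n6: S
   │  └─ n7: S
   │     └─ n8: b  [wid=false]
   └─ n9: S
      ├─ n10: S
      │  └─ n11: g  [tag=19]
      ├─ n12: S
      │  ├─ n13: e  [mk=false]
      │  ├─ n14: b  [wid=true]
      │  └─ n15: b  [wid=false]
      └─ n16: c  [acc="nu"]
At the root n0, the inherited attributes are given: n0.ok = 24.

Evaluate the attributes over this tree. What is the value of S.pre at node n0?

true

1. n0.ok = 24  [given at root]
2. n1.acc = "yw"  [terminal]
3. n2.sig = false  [S.ok > 24]
4. n3.idx = "vk"  ["vk"]
5. n3.cnt = 3  [3]
6. n4.sig = true  [A.cnt > 2]
7. n5.mk = true  [terminal]
8. n4.cnt = 18  [18]
9. n3.key = true  [B.cnt > 17]
10. n3.depth = -4  [B.cnt - 22]
11. n6.ok = 24  [A.depth + 28]
12. n7.ok = -4  [S₀.ok * -2 + 44]
13. n8.wid = false  [terminal]
14. n7.cnt = "vk"  ["vk"]
15. n7.hot = 26  [S.ok + 30]
16. n7.pre = false  [b.wid == true]
17. n6.cnt = "vkr"  [S₁.cnt ++ "r"]
18. n6.hot = 29  [S₁.hot + 3]
19. n6.pre = true  [S₁.pre == false]
20. n9.ok = -7  [A.depth - 3]
21. n10.ok = -9  [-9]
22. n11.tag = 19  [terminal]
23. n10.cnt = "uq"  ["uq"]
24. n10.hot = 26  [g.tag * 2 - 12]
25. n10.pre = false  [S.ok > -9]
26. n12.ok = 5  [S₁.hot * -1 + 31]
27. n13.mk = false  [terminal]
28. n14.wid = true  [terminal]
29. n15.wid = false  [terminal]
30. n12.cnt = "xx"  ["xx"]
31. n12.hot = 20  [20]
32. n12.pre = true  [e.mk == false]
33. n16.acc = "nu"  [terminal]
34. n9.cnt = "nur"  [c.acc ++ "r"]
35. n9.hot = -4  [S₂.hot + S₁.hot - 50]
36. n9.pre = false  [S₂.pre == false]
37. n2.cnt = -6  [A.depth - 2]
38. n0.cnt = "ywm"  [c.acc ++ "m"]
39. n0.hot = -5  [S.ok - 29]
40. n0.pre = true  [B.cnt == -6]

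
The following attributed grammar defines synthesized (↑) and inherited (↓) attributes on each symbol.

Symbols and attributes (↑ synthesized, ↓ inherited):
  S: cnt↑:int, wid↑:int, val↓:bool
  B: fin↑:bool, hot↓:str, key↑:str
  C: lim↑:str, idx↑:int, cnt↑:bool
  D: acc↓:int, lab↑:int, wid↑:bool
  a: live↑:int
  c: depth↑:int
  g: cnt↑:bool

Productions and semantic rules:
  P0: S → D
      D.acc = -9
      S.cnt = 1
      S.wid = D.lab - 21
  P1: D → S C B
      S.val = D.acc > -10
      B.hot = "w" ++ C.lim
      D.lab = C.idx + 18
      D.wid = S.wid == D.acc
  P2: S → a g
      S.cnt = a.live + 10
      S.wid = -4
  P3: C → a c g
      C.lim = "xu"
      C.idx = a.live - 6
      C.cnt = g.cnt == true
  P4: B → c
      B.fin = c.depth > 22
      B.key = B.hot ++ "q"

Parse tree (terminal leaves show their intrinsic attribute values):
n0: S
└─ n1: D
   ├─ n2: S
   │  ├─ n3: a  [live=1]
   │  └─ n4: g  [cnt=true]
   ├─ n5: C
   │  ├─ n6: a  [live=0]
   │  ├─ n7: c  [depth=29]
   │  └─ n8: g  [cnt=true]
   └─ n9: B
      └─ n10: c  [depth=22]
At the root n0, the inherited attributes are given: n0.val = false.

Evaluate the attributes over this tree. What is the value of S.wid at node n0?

-9

1. n0.val = false  [given at root]
2. n1.acc = -9  [-9]
3. n2.val = true  [D.acc > -10]
4. n3.live = 1  [terminal]
5. n4.cnt = true  [terminal]
6. n2.cnt = 11  [a.live + 10]
7. n2.wid = -4  [-4]
8. n6.live = 0  [terminal]
9. n7.depth = 29  [terminal]
10. n8.cnt = true  [terminal]
11. n5.lim = "xu"  ["xu"]
12. n5.idx = -6  [a.live - 6]
13. n5.cnt = true  [g.cnt == true]
14. n9.hot = "wxu"  ["w" ++ C.lim]
15. n10.depth = 22  [terminal]
16. n9.fin = false  [c.depth > 22]
17. n9.key = "wxuq"  [B.hot ++ "q"]
18. n1.lab = 12  [C.idx + 18]
19. n1.wid = false  [S.wid == D.acc]
20. n0.cnt = 1  [1]
21. n0.wid = -9  [D.lab - 21]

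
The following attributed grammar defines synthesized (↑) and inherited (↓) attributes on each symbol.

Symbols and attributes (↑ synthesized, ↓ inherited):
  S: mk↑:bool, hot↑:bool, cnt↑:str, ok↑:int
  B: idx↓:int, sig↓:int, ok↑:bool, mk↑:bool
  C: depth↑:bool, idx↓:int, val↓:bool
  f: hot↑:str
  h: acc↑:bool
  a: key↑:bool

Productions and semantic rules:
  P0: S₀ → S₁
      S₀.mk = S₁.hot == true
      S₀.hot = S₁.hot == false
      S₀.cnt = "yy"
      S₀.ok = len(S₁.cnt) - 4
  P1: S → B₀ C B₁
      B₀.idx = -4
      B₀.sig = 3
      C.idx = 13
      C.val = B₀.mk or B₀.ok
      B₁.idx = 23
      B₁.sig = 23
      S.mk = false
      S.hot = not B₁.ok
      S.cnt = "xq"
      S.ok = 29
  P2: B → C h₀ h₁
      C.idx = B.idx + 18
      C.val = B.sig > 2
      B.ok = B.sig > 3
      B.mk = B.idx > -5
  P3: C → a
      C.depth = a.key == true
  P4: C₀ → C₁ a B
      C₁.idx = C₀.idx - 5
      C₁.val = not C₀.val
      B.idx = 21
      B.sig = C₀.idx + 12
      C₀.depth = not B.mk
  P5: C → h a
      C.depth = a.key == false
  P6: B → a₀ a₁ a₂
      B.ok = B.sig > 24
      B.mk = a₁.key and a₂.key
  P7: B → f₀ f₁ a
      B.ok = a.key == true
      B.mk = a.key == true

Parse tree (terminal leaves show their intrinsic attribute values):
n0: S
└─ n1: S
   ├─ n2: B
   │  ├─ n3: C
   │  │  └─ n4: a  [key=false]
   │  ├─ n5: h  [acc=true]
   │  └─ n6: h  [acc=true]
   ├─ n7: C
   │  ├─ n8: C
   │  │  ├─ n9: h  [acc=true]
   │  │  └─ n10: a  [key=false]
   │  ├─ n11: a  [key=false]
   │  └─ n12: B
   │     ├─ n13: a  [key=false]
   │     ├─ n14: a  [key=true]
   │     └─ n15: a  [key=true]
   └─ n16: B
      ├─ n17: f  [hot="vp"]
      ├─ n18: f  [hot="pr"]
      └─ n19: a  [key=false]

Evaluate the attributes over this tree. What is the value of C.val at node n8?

false

1. n2.idx = -4  [-4]
2. n2.sig = 3  [3]
3. n3.idx = 14  [B.idx + 18]
4. n3.val = true  [B.sig > 2]
5. n4.key = false  [terminal]
6. n3.depth = false  [a.key == true]
7. n5.acc = true  [terminal]
8. n6.acc = true  [terminal]
9. n2.ok = false  [B.sig > 3]
10. n2.mk = true  [B.idx > -5]
11. n7.idx = 13  [13]
12. n7.val = true  [B₀.mk or B₀.ok]
13. n8.idx = 8  [C₀.idx - 5]
14. n8.val = false  [not C₀.val]
15. n9.acc = true  [terminal]
16. n10.key = false  [terminal]
17. n8.depth = true  [a.key == false]
18. n11.key = false  [terminal]
19. n12.idx = 21  [21]
20. n12.sig = 25  [C₀.idx + 12]
21. n13.key = false  [terminal]
22. n14.key = true  [terminal]
23. n15.key = true  [terminal]
24. n12.ok = true  [B.sig > 24]
25. n12.mk = true  [a₁.key and a₂.key]
26. n7.depth = false  [not B.mk]
27. n16.idx = 23  [23]
28. n16.sig = 23  [23]
29. n17.hot = "vp"  [terminal]
30. n18.hot = "pr"  [terminal]
31. n19.key = false  [terminal]
32. n16.ok = false  [a.key == true]
33. n16.mk = false  [a.key == true]
34. n1.mk = false  [false]
35. n1.hot = true  [not B₁.ok]
36. n1.cnt = "xq"  ["xq"]
37. n1.ok = 29  [29]
38. n0.mk = true  [S₁.hot == true]
39. n0.hot = false  [S₁.hot == false]
40. n0.cnt = "yy"  ["yy"]
41. n0.ok = -2  [len(S₁.cnt) - 4]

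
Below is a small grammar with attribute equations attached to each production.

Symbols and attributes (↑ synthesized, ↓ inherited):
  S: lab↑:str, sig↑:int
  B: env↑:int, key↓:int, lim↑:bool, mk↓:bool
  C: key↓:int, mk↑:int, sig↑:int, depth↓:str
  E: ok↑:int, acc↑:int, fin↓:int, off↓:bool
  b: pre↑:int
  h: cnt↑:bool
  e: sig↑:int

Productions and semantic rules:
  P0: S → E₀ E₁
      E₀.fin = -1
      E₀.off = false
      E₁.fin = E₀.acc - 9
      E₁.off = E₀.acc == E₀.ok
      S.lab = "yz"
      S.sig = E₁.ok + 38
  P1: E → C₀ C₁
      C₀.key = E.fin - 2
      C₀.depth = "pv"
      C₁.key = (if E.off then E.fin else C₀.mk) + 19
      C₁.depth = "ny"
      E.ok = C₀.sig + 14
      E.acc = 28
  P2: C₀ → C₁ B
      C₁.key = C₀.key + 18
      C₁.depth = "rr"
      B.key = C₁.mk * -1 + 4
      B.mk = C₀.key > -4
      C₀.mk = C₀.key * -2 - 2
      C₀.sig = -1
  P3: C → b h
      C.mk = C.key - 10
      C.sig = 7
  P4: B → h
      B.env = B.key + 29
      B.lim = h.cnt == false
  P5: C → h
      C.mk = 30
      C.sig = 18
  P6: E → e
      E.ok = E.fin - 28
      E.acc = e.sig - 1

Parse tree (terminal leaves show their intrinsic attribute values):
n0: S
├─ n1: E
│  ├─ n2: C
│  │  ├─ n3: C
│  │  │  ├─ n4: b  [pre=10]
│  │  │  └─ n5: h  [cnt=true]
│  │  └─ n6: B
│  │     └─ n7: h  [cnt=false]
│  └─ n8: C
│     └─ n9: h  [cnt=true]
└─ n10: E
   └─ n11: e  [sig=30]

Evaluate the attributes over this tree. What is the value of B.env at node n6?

28

1. n1.fin = -1  [-1]
2. n1.off = false  [false]
3. n2.key = -3  [E.fin - 2]
4. n2.depth = "pv"  ["pv"]
5. n3.key = 15  [C₀.key + 18]
6. n3.depth = "rr"  ["rr"]
7. n4.pre = 10  [terminal]
8. n5.cnt = true  [terminal]
9. n3.mk = 5  [C.key - 10]
10. n3.sig = 7  [7]
11. n6.key = -1  [C₁.mk * -1 + 4]
12. n6.mk = true  [C₀.key > -4]
13. n7.cnt = false  [terminal]
14. n6.env = 28  [B.key + 29]
15. n6.lim = true  [h.cnt == false]
16. n2.mk = 4  [C₀.key * -2 - 2]
17. n2.sig = -1  [-1]
18. n8.key = 23  [(if E.off then E.fin else C₀.mk) + 19]
19. n8.depth = "ny"  ["ny"]
20. n9.cnt = true  [terminal]
21. n8.mk = 30  [30]
22. n8.sig = 18  [18]
23. n1.ok = 13  [C₀.sig + 14]
24. n1.acc = 28  [28]
25. n10.fin = 19  [E₀.acc - 9]
26. n10.off = false  [E₀.acc == E₀.ok]
27. n11.sig = 30  [terminal]
28. n10.ok = -9  [E.fin - 28]
29. n10.acc = 29  [e.sig - 1]
30. n0.lab = "yz"  ["yz"]
31. n0.sig = 29  [E₁.ok + 38]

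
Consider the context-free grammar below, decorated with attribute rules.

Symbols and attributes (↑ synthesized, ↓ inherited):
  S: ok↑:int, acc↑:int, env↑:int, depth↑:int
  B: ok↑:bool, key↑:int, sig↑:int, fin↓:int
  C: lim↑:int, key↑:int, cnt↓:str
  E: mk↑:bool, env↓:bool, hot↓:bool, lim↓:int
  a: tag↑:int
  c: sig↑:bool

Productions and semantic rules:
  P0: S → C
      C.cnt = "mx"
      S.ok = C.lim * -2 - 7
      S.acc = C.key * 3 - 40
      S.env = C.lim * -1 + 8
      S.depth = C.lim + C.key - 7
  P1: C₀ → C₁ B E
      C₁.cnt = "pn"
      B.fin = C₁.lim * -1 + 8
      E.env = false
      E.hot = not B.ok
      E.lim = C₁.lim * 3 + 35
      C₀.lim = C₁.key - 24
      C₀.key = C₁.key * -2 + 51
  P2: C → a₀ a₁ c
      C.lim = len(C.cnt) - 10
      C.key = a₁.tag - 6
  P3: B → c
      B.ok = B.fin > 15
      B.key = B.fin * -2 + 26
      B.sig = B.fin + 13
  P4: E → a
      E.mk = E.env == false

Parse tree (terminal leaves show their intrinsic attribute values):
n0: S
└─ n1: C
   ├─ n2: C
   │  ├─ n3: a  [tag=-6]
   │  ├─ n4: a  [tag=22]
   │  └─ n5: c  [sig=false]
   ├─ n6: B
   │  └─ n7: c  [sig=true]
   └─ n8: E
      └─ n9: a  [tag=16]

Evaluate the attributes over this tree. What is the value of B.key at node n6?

-6

1. n1.cnt = "mx"  ["mx"]
2. n2.cnt = "pn"  ["pn"]
3. n3.tag = -6  [terminal]
4. n4.tag = 22  [terminal]
5. n5.sig = false  [terminal]
6. n2.lim = -8  [len(C.cnt) - 10]
7. n2.key = 16  [a₁.tag - 6]
8. n6.fin = 16  [C₁.lim * -1 + 8]
9. n7.sig = true  [terminal]
10. n6.ok = true  [B.fin > 15]
11. n6.key = -6  [B.fin * -2 + 26]
12. n6.sig = 29  [B.fin + 13]
13. n8.env = false  [false]
14. n8.hot = false  [not B.ok]
15. n8.lim = 11  [C₁.lim * 3 + 35]
16. n9.tag = 16  [terminal]
17. n8.mk = true  [E.env == false]
18. n1.lim = -8  [C₁.key - 24]
19. n1.key = 19  [C₁.key * -2 + 51]
20. n0.ok = 9  [C.lim * -2 - 7]
21. n0.acc = 17  [C.key * 3 - 40]
22. n0.env = 16  [C.lim * -1 + 8]
23. n0.depth = 4  [C.lim + C.key - 7]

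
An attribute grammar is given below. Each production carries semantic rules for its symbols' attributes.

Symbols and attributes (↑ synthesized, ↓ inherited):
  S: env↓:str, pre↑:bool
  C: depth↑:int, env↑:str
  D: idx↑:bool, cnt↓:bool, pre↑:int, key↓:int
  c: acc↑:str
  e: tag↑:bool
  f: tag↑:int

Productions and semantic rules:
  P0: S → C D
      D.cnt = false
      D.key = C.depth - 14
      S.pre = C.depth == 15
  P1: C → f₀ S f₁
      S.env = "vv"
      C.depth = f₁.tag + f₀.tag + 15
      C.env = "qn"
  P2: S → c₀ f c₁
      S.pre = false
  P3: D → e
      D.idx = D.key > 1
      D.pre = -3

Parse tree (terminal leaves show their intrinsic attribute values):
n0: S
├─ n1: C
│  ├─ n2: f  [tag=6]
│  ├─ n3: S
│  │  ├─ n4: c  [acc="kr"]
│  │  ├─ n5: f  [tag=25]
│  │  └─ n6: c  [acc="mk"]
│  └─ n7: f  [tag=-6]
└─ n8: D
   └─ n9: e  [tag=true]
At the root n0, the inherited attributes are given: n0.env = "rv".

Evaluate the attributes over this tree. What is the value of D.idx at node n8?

false

1. n0.env = "rv"  [given at root]
2. n2.tag = 6  [terminal]
3. n3.env = "vv"  ["vv"]
4. n4.acc = "kr"  [terminal]
5. n5.tag = 25  [terminal]
6. n6.acc = "mk"  [terminal]
7. n3.pre = false  [false]
8. n7.tag = -6  [terminal]
9. n1.depth = 15  [f₁.tag + f₀.tag + 15]
10. n1.env = "qn"  ["qn"]
11. n8.cnt = false  [false]
12. n8.key = 1  [C.depth - 14]
13. n9.tag = true  [terminal]
14. n8.idx = false  [D.key > 1]
15. n8.pre = -3  [-3]
16. n0.pre = true  [C.depth == 15]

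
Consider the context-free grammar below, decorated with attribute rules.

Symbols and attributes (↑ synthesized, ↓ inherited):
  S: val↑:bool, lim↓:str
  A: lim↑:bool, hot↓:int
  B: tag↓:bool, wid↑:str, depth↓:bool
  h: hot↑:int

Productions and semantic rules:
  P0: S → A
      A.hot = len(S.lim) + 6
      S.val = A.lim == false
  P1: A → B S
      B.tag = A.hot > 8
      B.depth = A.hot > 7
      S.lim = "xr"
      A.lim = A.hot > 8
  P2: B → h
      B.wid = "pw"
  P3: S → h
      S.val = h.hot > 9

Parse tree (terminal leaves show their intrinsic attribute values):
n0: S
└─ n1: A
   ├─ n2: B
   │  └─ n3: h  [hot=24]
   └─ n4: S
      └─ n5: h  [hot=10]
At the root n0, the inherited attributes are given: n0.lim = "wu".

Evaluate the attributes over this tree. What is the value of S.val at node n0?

true

1. n0.lim = "wu"  [given at root]
2. n1.hot = 8  [len(S.lim) + 6]
3. n2.tag = false  [A.hot > 8]
4. n2.depth = true  [A.hot > 7]
5. n3.hot = 24  [terminal]
6. n2.wid = "pw"  ["pw"]
7. n4.lim = "xr"  ["xr"]
8. n5.hot = 10  [terminal]
9. n4.val = true  [h.hot > 9]
10. n1.lim = false  [A.hot > 8]
11. n0.val = true  [A.lim == false]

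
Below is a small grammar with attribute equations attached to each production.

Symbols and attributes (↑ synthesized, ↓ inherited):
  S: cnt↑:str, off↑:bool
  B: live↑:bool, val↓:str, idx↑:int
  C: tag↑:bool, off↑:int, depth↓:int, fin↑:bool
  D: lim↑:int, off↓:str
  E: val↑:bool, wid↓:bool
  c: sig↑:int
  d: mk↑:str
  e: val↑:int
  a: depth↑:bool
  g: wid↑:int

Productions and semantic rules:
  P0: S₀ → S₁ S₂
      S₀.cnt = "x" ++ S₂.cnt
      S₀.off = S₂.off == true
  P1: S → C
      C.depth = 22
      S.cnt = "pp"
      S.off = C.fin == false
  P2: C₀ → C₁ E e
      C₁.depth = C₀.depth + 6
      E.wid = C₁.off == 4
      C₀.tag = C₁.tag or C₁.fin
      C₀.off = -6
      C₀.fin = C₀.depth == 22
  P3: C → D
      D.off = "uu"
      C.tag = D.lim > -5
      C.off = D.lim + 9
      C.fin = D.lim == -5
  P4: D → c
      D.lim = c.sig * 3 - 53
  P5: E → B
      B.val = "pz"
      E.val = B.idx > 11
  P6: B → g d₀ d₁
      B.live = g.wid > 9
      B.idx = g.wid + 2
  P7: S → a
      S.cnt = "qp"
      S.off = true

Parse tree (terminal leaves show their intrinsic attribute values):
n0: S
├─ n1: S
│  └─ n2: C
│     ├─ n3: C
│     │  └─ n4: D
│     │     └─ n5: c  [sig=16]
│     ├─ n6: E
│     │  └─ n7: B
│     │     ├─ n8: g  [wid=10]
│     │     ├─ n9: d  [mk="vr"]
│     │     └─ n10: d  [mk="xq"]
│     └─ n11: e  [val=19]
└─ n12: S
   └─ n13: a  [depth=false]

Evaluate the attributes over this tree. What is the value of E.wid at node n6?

1. n2.depth = 22  [22]
2. n3.depth = 28  [C₀.depth + 6]
3. n4.off = "uu"  ["uu"]
4. n5.sig = 16  [terminal]
5. n4.lim = -5  [c.sig * 3 - 53]
6. n3.tag = false  [D.lim > -5]
7. n3.off = 4  [D.lim + 9]
8. n3.fin = true  [D.lim == -5]
9. n6.wid = true  [C₁.off == 4]
10. n7.val = "pz"  ["pz"]
11. n8.wid = 10  [terminal]
12. n9.mk = "vr"  [terminal]
13. n10.mk = "xq"  [terminal]
14. n7.live = true  [g.wid > 9]
15. n7.idx = 12  [g.wid + 2]
16. n6.val = true  [B.idx > 11]
17. n11.val = 19  [terminal]
18. n2.tag = true  [C₁.tag or C₁.fin]
19. n2.off = -6  [-6]
20. n2.fin = true  [C₀.depth == 22]
21. n1.cnt = "pp"  ["pp"]
22. n1.off = false  [C.fin == false]
23. n13.depth = false  [terminal]
24. n12.cnt = "qp"  ["qp"]
25. n12.off = true  [true]
26. n0.cnt = "xqp"  ["x" ++ S₂.cnt]
27. n0.off = true  [S₂.off == true]

true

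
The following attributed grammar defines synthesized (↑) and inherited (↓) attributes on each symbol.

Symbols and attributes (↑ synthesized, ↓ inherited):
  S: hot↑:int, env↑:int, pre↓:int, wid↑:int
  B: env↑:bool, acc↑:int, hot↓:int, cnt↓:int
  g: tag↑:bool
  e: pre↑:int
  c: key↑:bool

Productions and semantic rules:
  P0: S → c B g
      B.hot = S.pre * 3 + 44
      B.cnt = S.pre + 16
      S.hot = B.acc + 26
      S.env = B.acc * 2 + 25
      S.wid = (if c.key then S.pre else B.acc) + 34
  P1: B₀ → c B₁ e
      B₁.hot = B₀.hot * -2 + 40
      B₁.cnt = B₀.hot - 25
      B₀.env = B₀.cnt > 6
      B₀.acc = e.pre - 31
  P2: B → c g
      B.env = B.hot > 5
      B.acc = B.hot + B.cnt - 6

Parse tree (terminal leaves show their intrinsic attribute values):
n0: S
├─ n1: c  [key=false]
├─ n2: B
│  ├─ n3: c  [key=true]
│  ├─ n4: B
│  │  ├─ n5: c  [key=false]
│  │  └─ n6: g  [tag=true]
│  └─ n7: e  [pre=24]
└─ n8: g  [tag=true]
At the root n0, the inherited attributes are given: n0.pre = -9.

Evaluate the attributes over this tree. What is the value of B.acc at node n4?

-8

1. n0.pre = -9  [given at root]
2. n1.key = false  [terminal]
3. n2.hot = 17  [S.pre * 3 + 44]
4. n2.cnt = 7  [S.pre + 16]
5. n3.key = true  [terminal]
6. n4.hot = 6  [B₀.hot * -2 + 40]
7. n4.cnt = -8  [B₀.hot - 25]
8. n5.key = false  [terminal]
9. n6.tag = true  [terminal]
10. n4.env = true  [B.hot > 5]
11. n4.acc = -8  [B.hot + B.cnt - 6]
12. n7.pre = 24  [terminal]
13. n2.env = true  [B₀.cnt > 6]
14. n2.acc = -7  [e.pre - 31]
15. n8.tag = true  [terminal]
16. n0.hot = 19  [B.acc + 26]
17. n0.env = 11  [B.acc * 2 + 25]
18. n0.wid = 27  [(if c.key then S.pre else B.acc) + 34]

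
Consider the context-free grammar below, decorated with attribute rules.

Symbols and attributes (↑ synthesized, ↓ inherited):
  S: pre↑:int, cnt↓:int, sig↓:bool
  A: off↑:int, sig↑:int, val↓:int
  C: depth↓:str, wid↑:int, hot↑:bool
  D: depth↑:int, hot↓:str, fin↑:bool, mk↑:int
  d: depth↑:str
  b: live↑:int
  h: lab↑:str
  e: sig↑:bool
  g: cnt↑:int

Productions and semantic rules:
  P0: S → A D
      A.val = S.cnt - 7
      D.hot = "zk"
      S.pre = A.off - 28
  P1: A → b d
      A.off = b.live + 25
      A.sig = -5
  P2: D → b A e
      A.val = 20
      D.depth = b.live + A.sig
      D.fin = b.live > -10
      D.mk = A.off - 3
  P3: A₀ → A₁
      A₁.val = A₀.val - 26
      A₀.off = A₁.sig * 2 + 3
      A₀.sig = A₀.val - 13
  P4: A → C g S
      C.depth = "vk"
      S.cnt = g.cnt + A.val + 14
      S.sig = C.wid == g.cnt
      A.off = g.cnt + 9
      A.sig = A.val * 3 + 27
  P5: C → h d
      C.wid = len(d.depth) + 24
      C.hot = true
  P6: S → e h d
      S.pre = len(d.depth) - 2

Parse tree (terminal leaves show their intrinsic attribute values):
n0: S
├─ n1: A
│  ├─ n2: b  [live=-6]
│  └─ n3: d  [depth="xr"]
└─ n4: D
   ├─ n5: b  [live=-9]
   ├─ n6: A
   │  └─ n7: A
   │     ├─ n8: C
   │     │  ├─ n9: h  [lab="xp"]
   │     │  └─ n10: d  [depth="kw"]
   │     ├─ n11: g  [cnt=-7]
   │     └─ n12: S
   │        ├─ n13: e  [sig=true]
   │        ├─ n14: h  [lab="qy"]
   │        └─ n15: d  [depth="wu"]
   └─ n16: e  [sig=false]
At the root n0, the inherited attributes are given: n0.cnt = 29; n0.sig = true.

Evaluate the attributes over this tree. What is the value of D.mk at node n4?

1. n0.cnt = 29  [given at root]
2. n0.sig = true  [given at root]
3. n1.val = 22  [S.cnt - 7]
4. n2.live = -6  [terminal]
5. n3.depth = "xr"  [terminal]
6. n1.off = 19  [b.live + 25]
7. n1.sig = -5  [-5]
8. n4.hot = "zk"  ["zk"]
9. n5.live = -9  [terminal]
10. n6.val = 20  [20]
11. n7.val = -6  [A₀.val - 26]
12. n8.depth = "vk"  ["vk"]
13. n9.lab = "xp"  [terminal]
14. n10.depth = "kw"  [terminal]
15. n8.wid = 26  [len(d.depth) + 24]
16. n8.hot = true  [true]
17. n11.cnt = -7  [terminal]
18. n12.cnt = 1  [g.cnt + A.val + 14]
19. n12.sig = false  [C.wid == g.cnt]
20. n13.sig = true  [terminal]
21. n14.lab = "qy"  [terminal]
22. n15.depth = "wu"  [terminal]
23. n12.pre = 0  [len(d.depth) - 2]
24. n7.off = 2  [g.cnt + 9]
25. n7.sig = 9  [A.val * 3 + 27]
26. n6.off = 21  [A₁.sig * 2 + 3]
27. n6.sig = 7  [A₀.val - 13]
28. n16.sig = false  [terminal]
29. n4.depth = -2  [b.live + A.sig]
30. n4.fin = true  [b.live > -10]
31. n4.mk = 18  [A.off - 3]
32. n0.pre = -9  [A.off - 28]

18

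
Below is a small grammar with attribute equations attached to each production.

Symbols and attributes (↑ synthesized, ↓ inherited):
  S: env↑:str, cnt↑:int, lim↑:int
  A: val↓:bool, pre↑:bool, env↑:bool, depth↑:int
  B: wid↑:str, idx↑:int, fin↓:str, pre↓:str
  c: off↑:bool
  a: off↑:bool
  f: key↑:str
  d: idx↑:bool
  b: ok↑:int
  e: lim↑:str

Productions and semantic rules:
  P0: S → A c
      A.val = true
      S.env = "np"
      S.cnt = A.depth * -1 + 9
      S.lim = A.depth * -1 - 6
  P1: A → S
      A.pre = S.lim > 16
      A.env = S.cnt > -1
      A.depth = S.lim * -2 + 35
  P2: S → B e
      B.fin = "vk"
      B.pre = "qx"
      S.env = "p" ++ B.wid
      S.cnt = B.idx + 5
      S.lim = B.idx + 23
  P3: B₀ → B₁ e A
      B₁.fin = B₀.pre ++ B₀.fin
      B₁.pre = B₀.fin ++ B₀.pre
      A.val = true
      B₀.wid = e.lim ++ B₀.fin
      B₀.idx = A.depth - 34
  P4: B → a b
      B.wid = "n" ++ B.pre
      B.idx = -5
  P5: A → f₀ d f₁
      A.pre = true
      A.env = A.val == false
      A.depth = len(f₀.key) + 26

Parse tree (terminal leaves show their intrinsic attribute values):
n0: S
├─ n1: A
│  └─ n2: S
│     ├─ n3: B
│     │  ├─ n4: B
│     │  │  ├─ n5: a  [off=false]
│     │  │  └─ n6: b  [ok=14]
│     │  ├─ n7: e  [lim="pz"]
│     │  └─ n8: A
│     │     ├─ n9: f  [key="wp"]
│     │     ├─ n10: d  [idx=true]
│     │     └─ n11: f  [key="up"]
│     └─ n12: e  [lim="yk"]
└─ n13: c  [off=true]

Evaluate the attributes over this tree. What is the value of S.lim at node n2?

1. n1.val = true  [true]
2. n3.fin = "vk"  ["vk"]
3. n3.pre = "qx"  ["qx"]
4. n4.fin = "qxvk"  [B₀.pre ++ B₀.fin]
5. n4.pre = "vkqx"  [B₀.fin ++ B₀.pre]
6. n5.off = false  [terminal]
7. n6.ok = 14  [terminal]
8. n4.wid = "nvkqx"  ["n" ++ B.pre]
9. n4.idx = -5  [-5]
10. n7.lim = "pz"  [terminal]
11. n8.val = true  [true]
12. n9.key = "wp"  [terminal]
13. n10.idx = true  [terminal]
14. n11.key = "up"  [terminal]
15. n8.pre = true  [true]
16. n8.env = false  [A.val == false]
17. n8.depth = 28  [len(f₀.key) + 26]
18. n3.wid = "pzvk"  [e.lim ++ B₀.fin]
19. n3.idx = -6  [A.depth - 34]
20. n12.lim = "yk"  [terminal]
21. n2.env = "ppzvk"  ["p" ++ B.wid]
22. n2.cnt = -1  [B.idx + 5]
23. n2.lim = 17  [B.idx + 23]
24. n1.pre = true  [S.lim > 16]
25. n1.env = false  [S.cnt > -1]
26. n1.depth = 1  [S.lim * -2 + 35]
27. n13.off = true  [terminal]
28. n0.env = "np"  ["np"]
29. n0.cnt = 8  [A.depth * -1 + 9]
30. n0.lim = -7  [A.depth * -1 - 6]

17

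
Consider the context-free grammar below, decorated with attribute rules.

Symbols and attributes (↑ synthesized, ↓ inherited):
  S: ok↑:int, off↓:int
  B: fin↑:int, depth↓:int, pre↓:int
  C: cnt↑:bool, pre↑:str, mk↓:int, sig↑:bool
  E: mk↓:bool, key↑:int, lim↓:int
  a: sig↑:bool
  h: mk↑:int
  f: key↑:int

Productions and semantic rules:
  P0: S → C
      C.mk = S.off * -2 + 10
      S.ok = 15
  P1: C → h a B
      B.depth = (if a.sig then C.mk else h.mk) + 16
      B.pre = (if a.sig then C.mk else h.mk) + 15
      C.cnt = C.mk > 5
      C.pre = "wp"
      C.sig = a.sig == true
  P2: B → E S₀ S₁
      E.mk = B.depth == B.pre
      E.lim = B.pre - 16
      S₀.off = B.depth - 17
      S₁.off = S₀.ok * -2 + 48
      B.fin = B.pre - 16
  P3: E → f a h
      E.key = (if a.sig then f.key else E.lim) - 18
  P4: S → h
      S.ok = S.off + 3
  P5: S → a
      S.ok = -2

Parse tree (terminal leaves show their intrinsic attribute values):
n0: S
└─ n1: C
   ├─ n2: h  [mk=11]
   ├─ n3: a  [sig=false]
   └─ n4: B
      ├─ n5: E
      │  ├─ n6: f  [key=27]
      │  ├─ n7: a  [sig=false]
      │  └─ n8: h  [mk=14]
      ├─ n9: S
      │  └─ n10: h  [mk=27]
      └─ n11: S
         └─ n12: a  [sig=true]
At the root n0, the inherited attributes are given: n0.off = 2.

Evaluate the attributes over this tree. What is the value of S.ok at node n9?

13

1. n0.off = 2  [given at root]
2. n1.mk = 6  [S.off * -2 + 10]
3. n2.mk = 11  [terminal]
4. n3.sig = false  [terminal]
5. n4.depth = 27  [(if a.sig then C.mk else h.mk) + 16]
6. n4.pre = 26  [(if a.sig then C.mk else h.mk) + 15]
7. n5.mk = false  [B.depth == B.pre]
8. n5.lim = 10  [B.pre - 16]
9. n6.key = 27  [terminal]
10. n7.sig = false  [terminal]
11. n8.mk = 14  [terminal]
12. n5.key = -8  [(if a.sig then f.key else E.lim) - 18]
13. n9.off = 10  [B.depth - 17]
14. n10.mk = 27  [terminal]
15. n9.ok = 13  [S.off + 3]
16. n11.off = 22  [S₀.ok * -2 + 48]
17. n12.sig = true  [terminal]
18. n11.ok = -2  [-2]
19. n4.fin = 10  [B.pre - 16]
20. n1.cnt = true  [C.mk > 5]
21. n1.pre = "wp"  ["wp"]
22. n1.sig = false  [a.sig == true]
23. n0.ok = 15  [15]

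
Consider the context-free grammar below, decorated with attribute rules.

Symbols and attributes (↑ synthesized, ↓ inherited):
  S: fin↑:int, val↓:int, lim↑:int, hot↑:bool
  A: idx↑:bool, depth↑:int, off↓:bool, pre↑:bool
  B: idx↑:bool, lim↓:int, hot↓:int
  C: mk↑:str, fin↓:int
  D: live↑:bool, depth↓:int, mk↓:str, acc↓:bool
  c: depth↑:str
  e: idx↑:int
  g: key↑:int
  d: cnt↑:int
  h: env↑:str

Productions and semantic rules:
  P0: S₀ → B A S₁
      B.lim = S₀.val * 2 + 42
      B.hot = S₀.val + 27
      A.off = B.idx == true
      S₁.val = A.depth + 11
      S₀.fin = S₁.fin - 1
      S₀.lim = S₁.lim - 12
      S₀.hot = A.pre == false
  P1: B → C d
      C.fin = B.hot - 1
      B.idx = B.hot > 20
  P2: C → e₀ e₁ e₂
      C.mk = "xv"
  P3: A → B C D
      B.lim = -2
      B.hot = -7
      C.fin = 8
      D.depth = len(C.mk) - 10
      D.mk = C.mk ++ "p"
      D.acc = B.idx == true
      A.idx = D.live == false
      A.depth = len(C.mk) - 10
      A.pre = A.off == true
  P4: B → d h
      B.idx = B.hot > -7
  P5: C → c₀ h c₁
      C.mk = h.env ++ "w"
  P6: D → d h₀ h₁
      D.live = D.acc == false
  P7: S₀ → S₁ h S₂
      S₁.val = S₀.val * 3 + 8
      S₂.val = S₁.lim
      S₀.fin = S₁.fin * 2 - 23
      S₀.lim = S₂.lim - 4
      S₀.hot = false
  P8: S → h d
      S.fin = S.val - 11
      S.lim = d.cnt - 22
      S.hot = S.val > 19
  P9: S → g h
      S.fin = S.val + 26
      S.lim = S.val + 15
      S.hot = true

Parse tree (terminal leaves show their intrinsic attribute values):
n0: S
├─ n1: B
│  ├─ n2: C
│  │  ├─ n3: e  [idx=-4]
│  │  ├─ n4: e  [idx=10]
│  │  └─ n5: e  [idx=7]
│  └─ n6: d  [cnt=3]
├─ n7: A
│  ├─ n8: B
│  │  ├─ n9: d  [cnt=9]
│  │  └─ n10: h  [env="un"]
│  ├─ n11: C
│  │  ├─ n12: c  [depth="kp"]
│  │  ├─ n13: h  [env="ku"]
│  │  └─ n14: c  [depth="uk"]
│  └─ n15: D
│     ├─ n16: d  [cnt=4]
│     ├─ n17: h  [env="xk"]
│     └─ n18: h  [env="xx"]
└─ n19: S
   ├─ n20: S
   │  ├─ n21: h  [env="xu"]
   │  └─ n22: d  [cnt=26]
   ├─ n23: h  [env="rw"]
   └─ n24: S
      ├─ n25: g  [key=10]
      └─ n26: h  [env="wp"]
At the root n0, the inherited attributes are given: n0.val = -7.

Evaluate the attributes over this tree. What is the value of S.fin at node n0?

-6

1. n0.val = -7  [given at root]
2. n1.lim = 28  [S₀.val * 2 + 42]
3. n1.hot = 20  [S₀.val + 27]
4. n2.fin = 19  [B.hot - 1]
5. n3.idx = -4  [terminal]
6. n4.idx = 10  [terminal]
7. n5.idx = 7  [terminal]
8. n2.mk = "xv"  ["xv"]
9. n6.cnt = 3  [terminal]
10. n1.idx = false  [B.hot > 20]
11. n7.off = false  [B.idx == true]
12. n8.lim = -2  [-2]
13. n8.hot = -7  [-7]
14. n9.cnt = 9  [terminal]
15. n10.env = "un"  [terminal]
16. n8.idx = false  [B.hot > -7]
17. n11.fin = 8  [8]
18. n12.depth = "kp"  [terminal]
19. n13.env = "ku"  [terminal]
20. n14.depth = "uk"  [terminal]
21. n11.mk = "kuw"  [h.env ++ "w"]
22. n15.depth = -7  [len(C.mk) - 10]
23. n15.mk = "kuwp"  [C.mk ++ "p"]
24. n15.acc = false  [B.idx == true]
25. n16.cnt = 4  [terminal]
26. n17.env = "xk"  [terminal]
27. n18.env = "xx"  [terminal]
28. n15.live = true  [D.acc == false]
29. n7.idx = false  [D.live == false]
30. n7.depth = -7  [len(C.mk) - 10]
31. n7.pre = false  [A.off == true]
32. n19.val = 4  [A.depth + 11]
33. n20.val = 20  [S₀.val * 3 + 8]
34. n21.env = "xu"  [terminal]
35. n22.cnt = 26  [terminal]
36. n20.fin = 9  [S.val - 11]
37. n20.lim = 4  [d.cnt - 22]
38. n20.hot = true  [S.val > 19]
39. n23.env = "rw"  [terminal]
40. n24.val = 4  [S₁.lim]
41. n25.key = 10  [terminal]
42. n26.env = "wp"  [terminal]
43. n24.fin = 30  [S.val + 26]
44. n24.lim = 19  [S.val + 15]
45. n24.hot = true  [true]
46. n19.fin = -5  [S₁.fin * 2 - 23]
47. n19.lim = 15  [S₂.lim - 4]
48. n19.hot = false  [false]
49. n0.fin = -6  [S₁.fin - 1]
50. n0.lim = 3  [S₁.lim - 12]
51. n0.hot = true  [A.pre == false]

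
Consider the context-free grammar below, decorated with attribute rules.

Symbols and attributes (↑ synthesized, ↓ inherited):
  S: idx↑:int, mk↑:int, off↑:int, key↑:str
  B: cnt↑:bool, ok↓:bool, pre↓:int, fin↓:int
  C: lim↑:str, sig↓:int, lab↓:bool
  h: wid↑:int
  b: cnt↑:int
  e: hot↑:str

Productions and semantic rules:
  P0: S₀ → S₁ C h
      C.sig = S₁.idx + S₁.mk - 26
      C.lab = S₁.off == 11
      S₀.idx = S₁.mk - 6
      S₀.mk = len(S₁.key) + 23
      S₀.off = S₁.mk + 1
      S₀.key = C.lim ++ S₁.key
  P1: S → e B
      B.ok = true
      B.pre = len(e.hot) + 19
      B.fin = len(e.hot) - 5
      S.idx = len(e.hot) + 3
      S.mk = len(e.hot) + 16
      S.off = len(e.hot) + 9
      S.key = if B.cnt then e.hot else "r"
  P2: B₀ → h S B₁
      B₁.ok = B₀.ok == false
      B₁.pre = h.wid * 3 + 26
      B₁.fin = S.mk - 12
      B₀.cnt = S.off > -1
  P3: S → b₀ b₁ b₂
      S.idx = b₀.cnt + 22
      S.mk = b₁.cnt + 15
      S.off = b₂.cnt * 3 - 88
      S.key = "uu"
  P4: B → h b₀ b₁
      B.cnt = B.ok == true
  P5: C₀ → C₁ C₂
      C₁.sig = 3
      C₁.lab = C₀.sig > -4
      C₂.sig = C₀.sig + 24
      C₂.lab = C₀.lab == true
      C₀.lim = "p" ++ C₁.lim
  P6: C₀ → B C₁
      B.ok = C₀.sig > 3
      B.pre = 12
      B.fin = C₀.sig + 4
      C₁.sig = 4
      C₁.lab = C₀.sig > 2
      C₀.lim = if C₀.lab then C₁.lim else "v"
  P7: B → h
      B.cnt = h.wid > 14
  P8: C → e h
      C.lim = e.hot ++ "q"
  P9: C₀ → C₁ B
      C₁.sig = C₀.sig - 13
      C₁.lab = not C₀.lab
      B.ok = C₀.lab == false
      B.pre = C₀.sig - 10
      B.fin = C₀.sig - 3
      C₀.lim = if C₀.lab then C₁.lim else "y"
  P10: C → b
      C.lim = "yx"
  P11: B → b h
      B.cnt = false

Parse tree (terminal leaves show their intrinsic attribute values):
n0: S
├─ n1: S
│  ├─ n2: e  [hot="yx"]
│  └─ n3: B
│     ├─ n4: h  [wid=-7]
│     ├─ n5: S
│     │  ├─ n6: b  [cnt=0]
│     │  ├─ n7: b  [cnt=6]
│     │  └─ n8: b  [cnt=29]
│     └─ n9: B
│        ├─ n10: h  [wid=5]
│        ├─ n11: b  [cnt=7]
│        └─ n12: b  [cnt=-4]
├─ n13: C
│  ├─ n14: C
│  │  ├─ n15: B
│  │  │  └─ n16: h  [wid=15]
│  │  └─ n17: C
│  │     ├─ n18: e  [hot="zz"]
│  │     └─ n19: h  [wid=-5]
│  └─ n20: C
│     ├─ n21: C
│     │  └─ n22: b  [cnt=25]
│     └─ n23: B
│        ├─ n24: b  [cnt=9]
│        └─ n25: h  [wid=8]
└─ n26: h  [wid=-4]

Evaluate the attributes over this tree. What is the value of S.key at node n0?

"pzzqr"

1. n2.hot = "yx"  [terminal]
2. n3.ok = true  [true]
3. n3.pre = 21  [len(e.hot) + 19]
4. n3.fin = -3  [len(e.hot) - 5]
5. n4.wid = -7  [terminal]
6. n6.cnt = 0  [terminal]
7. n7.cnt = 6  [terminal]
8. n8.cnt = 29  [terminal]
9. n5.idx = 22  [b₀.cnt + 22]
10. n5.mk = 21  [b₁.cnt + 15]
11. n5.off = -1  [b₂.cnt * 3 - 88]
12. n5.key = "uu"  ["uu"]
13. n9.ok = false  [B₀.ok == false]
14. n9.pre = 5  [h.wid * 3 + 26]
15. n9.fin = 9  [S.mk - 12]
16. n10.wid = 5  [terminal]
17. n11.cnt = 7  [terminal]
18. n12.cnt = -4  [terminal]
19. n9.cnt = false  [B.ok == true]
20. n3.cnt = false  [S.off > -1]
21. n1.idx = 5  [len(e.hot) + 3]
22. n1.mk = 18  [len(e.hot) + 16]
23. n1.off = 11  [len(e.hot) + 9]
24. n1.key = "r"  [if B.cnt then e.hot else "r"]
25. n13.sig = -3  [S₁.idx + S₁.mk - 26]
26. n13.lab = true  [S₁.off == 11]
27. n14.sig = 3  [3]
28. n14.lab = true  [C₀.sig > -4]
29. n15.ok = false  [C₀.sig > 3]
30. n15.pre = 12  [12]
31. n15.fin = 7  [C₀.sig + 4]
32. n16.wid = 15  [terminal]
33. n15.cnt = true  [h.wid > 14]
34. n17.sig = 4  [4]
35. n17.lab = true  [C₀.sig > 2]
36. n18.hot = "zz"  [terminal]
37. n19.wid = -5  [terminal]
38. n17.lim = "zzq"  [e.hot ++ "q"]
39. n14.lim = "zzq"  [if C₀.lab then C₁.lim else "v"]
40. n20.sig = 21  [C₀.sig + 24]
41. n20.lab = true  [C₀.lab == true]
42. n21.sig = 8  [C₀.sig - 13]
43. n21.lab = false  [not C₀.lab]
44. n22.cnt = 25  [terminal]
45. n21.lim = "yx"  ["yx"]
46. n23.ok = false  [C₀.lab == false]
47. n23.pre = 11  [C₀.sig - 10]
48. n23.fin = 18  [C₀.sig - 3]
49. n24.cnt = 9  [terminal]
50. n25.wid = 8  [terminal]
51. n23.cnt = false  [false]
52. n20.lim = "yx"  [if C₀.lab then C₁.lim else "y"]
53. n13.lim = "pzzq"  ["p" ++ C₁.lim]
54. n26.wid = -4  [terminal]
55. n0.idx = 12  [S₁.mk - 6]
56. n0.mk = 24  [len(S₁.key) + 23]
57. n0.off = 19  [S₁.mk + 1]
58. n0.key = "pzzqr"  [C.lim ++ S₁.key]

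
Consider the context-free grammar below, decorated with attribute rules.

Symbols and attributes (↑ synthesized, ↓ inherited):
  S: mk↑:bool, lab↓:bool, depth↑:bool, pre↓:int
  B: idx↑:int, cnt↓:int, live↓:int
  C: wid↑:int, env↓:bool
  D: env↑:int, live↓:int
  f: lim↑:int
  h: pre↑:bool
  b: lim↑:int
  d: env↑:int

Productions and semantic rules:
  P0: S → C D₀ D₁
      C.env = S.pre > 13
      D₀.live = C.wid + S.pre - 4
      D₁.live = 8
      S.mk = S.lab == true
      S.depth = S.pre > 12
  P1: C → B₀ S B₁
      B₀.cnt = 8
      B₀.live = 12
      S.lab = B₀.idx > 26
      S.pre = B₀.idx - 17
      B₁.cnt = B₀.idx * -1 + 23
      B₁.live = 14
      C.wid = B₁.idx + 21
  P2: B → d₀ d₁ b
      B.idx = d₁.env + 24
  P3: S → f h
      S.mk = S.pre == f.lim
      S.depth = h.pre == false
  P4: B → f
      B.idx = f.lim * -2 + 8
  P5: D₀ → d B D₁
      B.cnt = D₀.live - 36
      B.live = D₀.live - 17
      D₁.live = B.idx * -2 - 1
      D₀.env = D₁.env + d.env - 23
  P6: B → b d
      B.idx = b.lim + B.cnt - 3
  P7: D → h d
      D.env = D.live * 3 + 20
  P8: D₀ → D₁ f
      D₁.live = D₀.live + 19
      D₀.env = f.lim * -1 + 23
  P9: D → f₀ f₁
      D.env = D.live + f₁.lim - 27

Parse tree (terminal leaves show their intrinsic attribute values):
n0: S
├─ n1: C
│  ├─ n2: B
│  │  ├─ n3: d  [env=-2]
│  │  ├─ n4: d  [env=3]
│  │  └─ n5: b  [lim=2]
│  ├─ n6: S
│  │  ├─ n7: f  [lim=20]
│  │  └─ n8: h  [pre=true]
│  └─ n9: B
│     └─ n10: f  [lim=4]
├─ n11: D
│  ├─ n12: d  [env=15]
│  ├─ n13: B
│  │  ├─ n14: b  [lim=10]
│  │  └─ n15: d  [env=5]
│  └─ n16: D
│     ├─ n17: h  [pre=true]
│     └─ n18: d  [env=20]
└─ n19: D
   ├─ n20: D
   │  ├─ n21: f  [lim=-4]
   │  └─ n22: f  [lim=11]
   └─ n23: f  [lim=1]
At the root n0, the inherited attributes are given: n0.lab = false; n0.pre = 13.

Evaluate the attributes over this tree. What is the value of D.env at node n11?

1. n0.lab = false  [given at root]
2. n0.pre = 13  [given at root]
3. n1.env = false  [S.pre > 13]
4. n2.cnt = 8  [8]
5. n2.live = 12  [12]
6. n3.env = -2  [terminal]
7. n4.env = 3  [terminal]
8. n5.lim = 2  [terminal]
9. n2.idx = 27  [d₁.env + 24]
10. n6.lab = true  [B₀.idx > 26]
11. n6.pre = 10  [B₀.idx - 17]
12. n7.lim = 20  [terminal]
13. n8.pre = true  [terminal]
14. n6.mk = false  [S.pre == f.lim]
15. n6.depth = false  [h.pre == false]
16. n9.cnt = -4  [B₀.idx * -1 + 23]
17. n9.live = 14  [14]
18. n10.lim = 4  [terminal]
19. n9.idx = 0  [f.lim * -2 + 8]
20. n1.wid = 21  [B₁.idx + 21]
21. n11.live = 30  [C.wid + S.pre - 4]
22. n12.env = 15  [terminal]
23. n13.cnt = -6  [D₀.live - 36]
24. n13.live = 13  [D₀.live - 17]
25. n14.lim = 10  [terminal]
26. n15.env = 5  [terminal]
27. n13.idx = 1  [b.lim + B.cnt - 3]
28. n16.live = -3  [B.idx * -2 - 1]
29. n17.pre = true  [terminal]
30. n18.env = 20  [terminal]
31. n16.env = 11  [D.live * 3 + 20]
32. n11.env = 3  [D₁.env + d.env - 23]
33. n19.live = 8  [8]
34. n20.live = 27  [D₀.live + 19]
35. n21.lim = -4  [terminal]
36. n22.lim = 11  [terminal]
37. n20.env = 11  [D.live + f₁.lim - 27]
38. n23.lim = 1  [terminal]
39. n19.env = 22  [f.lim * -1 + 23]
40. n0.mk = false  [S.lab == true]
41. n0.depth = true  [S.pre > 12]

3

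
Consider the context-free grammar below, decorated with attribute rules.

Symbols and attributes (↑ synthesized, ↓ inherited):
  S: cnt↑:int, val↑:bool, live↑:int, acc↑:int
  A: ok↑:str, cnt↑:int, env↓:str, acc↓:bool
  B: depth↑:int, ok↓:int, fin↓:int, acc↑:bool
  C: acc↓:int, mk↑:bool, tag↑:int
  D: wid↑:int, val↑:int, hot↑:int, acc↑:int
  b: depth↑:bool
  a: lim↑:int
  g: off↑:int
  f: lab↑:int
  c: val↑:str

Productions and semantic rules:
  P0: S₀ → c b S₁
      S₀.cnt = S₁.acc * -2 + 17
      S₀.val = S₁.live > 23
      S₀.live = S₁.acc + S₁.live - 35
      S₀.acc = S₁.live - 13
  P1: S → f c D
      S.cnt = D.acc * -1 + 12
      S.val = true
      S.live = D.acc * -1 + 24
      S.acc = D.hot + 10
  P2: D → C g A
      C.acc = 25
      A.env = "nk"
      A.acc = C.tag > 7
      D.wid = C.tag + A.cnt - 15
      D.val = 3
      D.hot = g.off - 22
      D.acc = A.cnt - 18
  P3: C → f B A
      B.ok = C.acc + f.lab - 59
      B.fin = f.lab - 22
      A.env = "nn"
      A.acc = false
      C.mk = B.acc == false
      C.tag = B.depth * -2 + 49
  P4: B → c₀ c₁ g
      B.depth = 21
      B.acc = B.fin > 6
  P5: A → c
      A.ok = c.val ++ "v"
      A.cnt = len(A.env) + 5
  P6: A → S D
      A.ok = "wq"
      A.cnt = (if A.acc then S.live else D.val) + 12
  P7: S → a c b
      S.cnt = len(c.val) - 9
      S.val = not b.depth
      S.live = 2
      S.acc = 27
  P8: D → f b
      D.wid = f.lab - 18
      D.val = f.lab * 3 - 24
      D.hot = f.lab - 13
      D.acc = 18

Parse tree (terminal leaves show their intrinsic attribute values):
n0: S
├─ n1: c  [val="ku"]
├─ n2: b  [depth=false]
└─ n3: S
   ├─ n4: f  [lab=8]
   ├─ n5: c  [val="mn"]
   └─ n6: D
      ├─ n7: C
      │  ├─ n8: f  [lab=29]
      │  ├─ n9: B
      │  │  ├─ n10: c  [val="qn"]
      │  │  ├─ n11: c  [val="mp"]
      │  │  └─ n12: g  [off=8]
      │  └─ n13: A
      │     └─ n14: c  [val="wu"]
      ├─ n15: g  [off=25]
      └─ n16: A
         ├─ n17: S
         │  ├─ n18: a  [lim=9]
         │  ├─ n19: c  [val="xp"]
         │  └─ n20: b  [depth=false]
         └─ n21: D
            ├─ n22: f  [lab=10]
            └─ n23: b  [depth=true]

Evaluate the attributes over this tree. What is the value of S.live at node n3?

1. n1.val = "ku"  [terminal]
2. n2.depth = false  [terminal]
3. n4.lab = 8  [terminal]
4. n5.val = "mn"  [terminal]
5. n7.acc = 25  [25]
6. n8.lab = 29  [terminal]
7. n9.ok = -5  [C.acc + f.lab - 59]
8. n9.fin = 7  [f.lab - 22]
9. n10.val = "qn"  [terminal]
10. n11.val = "mp"  [terminal]
11. n12.off = 8  [terminal]
12. n9.depth = 21  [21]
13. n9.acc = true  [B.fin > 6]
14. n13.env = "nn"  ["nn"]
15. n13.acc = false  [false]
16. n14.val = "wu"  [terminal]
17. n13.ok = "wuv"  [c.val ++ "v"]
18. n13.cnt = 7  [len(A.env) + 5]
19. n7.mk = false  [B.acc == false]
20. n7.tag = 7  [B.depth * -2 + 49]
21. n15.off = 25  [terminal]
22. n16.env = "nk"  ["nk"]
23. n16.acc = false  [C.tag > 7]
24. n18.lim = 9  [terminal]
25. n19.val = "xp"  [terminal]
26. n20.depth = false  [terminal]
27. n17.cnt = -7  [len(c.val) - 9]
28. n17.val = true  [not b.depth]
29. n17.live = 2  [2]
30. n17.acc = 27  [27]
31. n22.lab = 10  [terminal]
32. n23.depth = true  [terminal]
33. n21.wid = -8  [f.lab - 18]
34. n21.val = 6  [f.lab * 3 - 24]
35. n21.hot = -3  [f.lab - 13]
36. n21.acc = 18  [18]
37. n16.ok = "wq"  ["wq"]
38. n16.cnt = 18  [(if A.acc then S.live else D.val) + 12]
39. n6.wid = 10  [C.tag + A.cnt - 15]
40. n6.val = 3  [3]
41. n6.hot = 3  [g.off - 22]
42. n6.acc = 0  [A.cnt - 18]
43. n3.cnt = 12  [D.acc * -1 + 12]
44. n3.val = true  [true]
45. n3.live = 24  [D.acc * -1 + 24]
46. n3.acc = 13  [D.hot + 10]
47. n0.cnt = -9  [S₁.acc * -2 + 17]
48. n0.val = true  [S₁.live > 23]
49. n0.live = 2  [S₁.acc + S₁.live - 35]
50. n0.acc = 11  [S₁.live - 13]

24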